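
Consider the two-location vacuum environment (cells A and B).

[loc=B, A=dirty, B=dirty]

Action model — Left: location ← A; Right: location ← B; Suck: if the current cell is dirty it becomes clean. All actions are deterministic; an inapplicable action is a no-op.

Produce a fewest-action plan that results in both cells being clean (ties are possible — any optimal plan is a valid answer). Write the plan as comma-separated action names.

t=1 Suck ⇒ (B; A:dirty, B:clean)
t=2 Left ⇒ (A; A:dirty, B:clean)
t=3 Suck ⇒ (A; A:clean, B:clean)
min 3: Suck B + move + Suck A

Suck, Left, Suck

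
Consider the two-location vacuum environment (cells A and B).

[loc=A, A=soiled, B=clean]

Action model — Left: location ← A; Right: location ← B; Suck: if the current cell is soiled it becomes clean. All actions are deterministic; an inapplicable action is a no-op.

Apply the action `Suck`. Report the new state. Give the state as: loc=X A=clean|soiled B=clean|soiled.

start: loc=A A=soiled B=clean
[1] after Suck: loc=A A=clean B=clean

loc=A A=clean B=clean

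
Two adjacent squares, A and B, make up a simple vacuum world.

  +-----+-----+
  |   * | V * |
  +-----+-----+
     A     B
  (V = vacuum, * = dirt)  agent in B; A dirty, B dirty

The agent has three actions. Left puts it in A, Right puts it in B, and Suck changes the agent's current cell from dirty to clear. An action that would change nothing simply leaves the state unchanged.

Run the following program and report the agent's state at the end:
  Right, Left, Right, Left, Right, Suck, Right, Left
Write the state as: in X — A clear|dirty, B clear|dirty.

Right (#1): in B — A dirty, B dirty
Left (#2): in A — A dirty, B dirty
Right (#3): in B — A dirty, B dirty
Left (#4): in A — A dirty, B dirty
Right (#5): in B — A dirty, B dirty
Suck (#6): in B — A dirty, B clear
Right (#7): in B — A dirty, B clear
Left (#8): in A — A dirty, B clear

in A — A dirty, B clear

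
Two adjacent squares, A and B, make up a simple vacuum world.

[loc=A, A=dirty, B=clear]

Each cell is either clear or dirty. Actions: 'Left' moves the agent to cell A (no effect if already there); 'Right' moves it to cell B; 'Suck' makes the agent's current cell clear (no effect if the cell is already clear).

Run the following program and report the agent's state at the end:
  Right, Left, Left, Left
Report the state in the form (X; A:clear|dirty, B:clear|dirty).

Right (#1): (B; A:dirty, B:clear)
Left (#2): (A; A:dirty, B:clear)
Left (#3): (A; A:dirty, B:clear)
Left (#4): (A; A:dirty, B:clear)

(A; A:dirty, B:clear)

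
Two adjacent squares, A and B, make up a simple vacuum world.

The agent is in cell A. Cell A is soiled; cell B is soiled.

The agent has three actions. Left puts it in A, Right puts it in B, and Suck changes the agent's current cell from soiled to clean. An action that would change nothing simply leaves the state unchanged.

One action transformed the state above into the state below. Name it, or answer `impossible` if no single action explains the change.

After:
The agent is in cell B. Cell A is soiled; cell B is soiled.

Right

try  Left: (A; A:soiled, B:soiled)
try Right: (B; A:soiled, B:soiled)  ← match
try  Suck: (A; A:clean, B:soiled)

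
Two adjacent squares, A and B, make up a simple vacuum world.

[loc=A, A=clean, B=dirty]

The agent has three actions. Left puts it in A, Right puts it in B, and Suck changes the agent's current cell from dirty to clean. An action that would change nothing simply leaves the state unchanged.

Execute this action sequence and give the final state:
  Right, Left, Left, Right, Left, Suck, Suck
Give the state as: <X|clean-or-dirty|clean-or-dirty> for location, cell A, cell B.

<A|clean|dirty>

step 1/7 (Right): <B|clean|dirty>
step 2/7 (Left): <A|clean|dirty>
step 3/7 (Left): <A|clean|dirty>
step 4/7 (Right): <B|clean|dirty>
step 5/7 (Left): <A|clean|dirty>
step 6/7 (Suck): <A|clean|dirty>
step 7/7 (Suck): <A|clean|dirty>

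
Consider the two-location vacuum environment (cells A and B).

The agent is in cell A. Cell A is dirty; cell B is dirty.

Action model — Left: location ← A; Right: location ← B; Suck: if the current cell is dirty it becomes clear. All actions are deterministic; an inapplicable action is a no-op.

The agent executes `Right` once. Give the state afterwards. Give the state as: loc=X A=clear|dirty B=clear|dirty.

loc=B A=dirty B=dirty

start: loc=A A=dirty B=dirty
Right (#1): loc=B A=dirty B=dirty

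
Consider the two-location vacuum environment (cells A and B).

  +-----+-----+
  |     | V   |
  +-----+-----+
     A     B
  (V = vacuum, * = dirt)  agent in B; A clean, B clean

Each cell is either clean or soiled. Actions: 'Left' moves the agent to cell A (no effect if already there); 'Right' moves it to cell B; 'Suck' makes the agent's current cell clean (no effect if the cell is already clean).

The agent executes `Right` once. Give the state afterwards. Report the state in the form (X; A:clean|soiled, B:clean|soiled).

start: (B; A:clean, B:clean)
1) do Right; now (B; A:clean, B:clean)

(B; A:clean, B:clean)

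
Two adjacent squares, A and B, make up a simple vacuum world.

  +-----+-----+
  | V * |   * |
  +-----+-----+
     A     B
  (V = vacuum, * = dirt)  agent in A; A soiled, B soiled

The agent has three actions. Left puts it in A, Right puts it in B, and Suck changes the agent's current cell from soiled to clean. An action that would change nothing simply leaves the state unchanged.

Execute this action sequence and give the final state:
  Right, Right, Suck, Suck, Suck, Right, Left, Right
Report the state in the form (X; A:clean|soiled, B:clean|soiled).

(B; A:soiled, B:clean)

step 1/8 (Right): (B; A:soiled, B:soiled)
step 2/8 (Right): (B; A:soiled, B:soiled)
step 3/8 (Suck): (B; A:soiled, B:clean)
step 4/8 (Suck): (B; A:soiled, B:clean)
step 5/8 (Suck): (B; A:soiled, B:clean)
step 6/8 (Right): (B; A:soiled, B:clean)
step 7/8 (Left): (A; A:soiled, B:clean)
step 8/8 (Right): (B; A:soiled, B:clean)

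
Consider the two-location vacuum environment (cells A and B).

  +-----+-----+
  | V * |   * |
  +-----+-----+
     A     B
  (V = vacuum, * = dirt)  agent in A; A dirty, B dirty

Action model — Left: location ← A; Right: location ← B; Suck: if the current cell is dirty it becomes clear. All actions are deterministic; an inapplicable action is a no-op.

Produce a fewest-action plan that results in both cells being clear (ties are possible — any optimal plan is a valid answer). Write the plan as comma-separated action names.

Suck, Right, Suck

1. Suck → loc=A A=clear B=dirty
2. Right → loc=B A=clear B=dirty
3. Suck → loc=B A=clear B=clear
min 3: Suck A + move + Suck B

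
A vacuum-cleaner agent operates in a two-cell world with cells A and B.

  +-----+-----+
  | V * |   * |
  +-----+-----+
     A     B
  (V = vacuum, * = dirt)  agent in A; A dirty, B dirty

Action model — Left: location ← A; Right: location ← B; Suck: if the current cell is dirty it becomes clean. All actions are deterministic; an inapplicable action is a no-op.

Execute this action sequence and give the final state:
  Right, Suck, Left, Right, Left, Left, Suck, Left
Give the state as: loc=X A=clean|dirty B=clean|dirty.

loc=A A=clean B=clean

1. Right → loc=B A=dirty B=dirty
2. Suck → loc=B A=dirty B=clean
3. Left → loc=A A=dirty B=clean
4. Right → loc=B A=dirty B=clean
5. Left → loc=A A=dirty B=clean
6. Left → loc=A A=dirty B=clean
7. Suck → loc=A A=clean B=clean
8. Left → loc=A A=clean B=clean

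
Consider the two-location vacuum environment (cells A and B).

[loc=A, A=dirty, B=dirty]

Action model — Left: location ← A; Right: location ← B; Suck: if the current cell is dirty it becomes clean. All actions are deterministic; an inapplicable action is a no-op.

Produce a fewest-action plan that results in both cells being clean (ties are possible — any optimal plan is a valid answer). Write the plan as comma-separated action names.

Suck, Right, Suck

step 1/3 (Suck): in A — A clean, B dirty
step 2/3 (Right): in B — A clean, B dirty
step 3/3 (Suck): in B — A clean, B clean
min 3: Suck A + move + Suck B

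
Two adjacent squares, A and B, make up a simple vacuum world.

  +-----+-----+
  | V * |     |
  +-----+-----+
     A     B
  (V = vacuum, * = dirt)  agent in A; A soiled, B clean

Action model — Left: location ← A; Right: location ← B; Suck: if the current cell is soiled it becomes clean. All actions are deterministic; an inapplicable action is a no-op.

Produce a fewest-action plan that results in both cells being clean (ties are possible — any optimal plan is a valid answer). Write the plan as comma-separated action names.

Suck

1) do Suck; now loc=A A=clean B=clean
min 1: A is soiled, one Suck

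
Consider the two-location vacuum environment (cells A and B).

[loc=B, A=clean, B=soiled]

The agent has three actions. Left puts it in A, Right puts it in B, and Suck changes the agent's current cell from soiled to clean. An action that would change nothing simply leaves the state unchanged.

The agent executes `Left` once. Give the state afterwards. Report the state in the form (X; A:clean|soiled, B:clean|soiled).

start: (B; A:clean, B:soiled)
step 1/1 (Left): (A; A:clean, B:soiled)

(A; A:clean, B:soiled)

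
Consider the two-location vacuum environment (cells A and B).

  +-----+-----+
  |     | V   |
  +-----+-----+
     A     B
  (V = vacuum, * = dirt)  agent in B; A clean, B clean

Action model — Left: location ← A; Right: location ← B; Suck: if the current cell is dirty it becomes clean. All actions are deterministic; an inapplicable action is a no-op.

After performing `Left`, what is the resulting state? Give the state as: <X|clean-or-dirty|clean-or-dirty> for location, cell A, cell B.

start: <B|clean|clean>
Left (#1): <A|clean|clean>

<A|clean|clean>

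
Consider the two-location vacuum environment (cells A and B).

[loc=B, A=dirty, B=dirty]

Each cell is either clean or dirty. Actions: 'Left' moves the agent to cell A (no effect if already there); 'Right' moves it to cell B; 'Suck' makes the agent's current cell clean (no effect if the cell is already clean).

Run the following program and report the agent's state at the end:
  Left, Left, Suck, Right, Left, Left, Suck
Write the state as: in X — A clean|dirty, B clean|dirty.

in A — A clean, B dirty

Left (#1): in A — A dirty, B dirty
Left (#2): in A — A dirty, B dirty
Suck (#3): in A — A clean, B dirty
Right (#4): in B — A clean, B dirty
Left (#5): in A — A clean, B dirty
Left (#6): in A — A clean, B dirty
Suck (#7): in A — A clean, B dirty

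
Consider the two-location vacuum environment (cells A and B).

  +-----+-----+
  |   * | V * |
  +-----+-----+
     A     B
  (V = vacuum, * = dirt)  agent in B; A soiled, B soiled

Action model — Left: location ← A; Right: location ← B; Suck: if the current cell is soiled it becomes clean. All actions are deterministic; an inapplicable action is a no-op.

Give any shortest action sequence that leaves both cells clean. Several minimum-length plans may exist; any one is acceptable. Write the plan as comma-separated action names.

Suck, Left, Suck

t=1 Suck ⇒ in B — A soiled, B clean
t=2 Left ⇒ in A — A soiled, B clean
t=3 Suck ⇒ in A — A clean, B clean
min 3: Suck B + move + Suck A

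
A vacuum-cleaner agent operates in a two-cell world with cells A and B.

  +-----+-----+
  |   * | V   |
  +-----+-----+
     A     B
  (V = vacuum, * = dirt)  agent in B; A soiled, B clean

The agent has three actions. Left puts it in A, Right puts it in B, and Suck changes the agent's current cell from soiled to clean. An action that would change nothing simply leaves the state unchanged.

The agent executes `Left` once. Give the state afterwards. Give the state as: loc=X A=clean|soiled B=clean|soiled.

start: loc=B A=soiled B=clean
[1] after Left: loc=A A=soiled B=clean

loc=A A=soiled B=clean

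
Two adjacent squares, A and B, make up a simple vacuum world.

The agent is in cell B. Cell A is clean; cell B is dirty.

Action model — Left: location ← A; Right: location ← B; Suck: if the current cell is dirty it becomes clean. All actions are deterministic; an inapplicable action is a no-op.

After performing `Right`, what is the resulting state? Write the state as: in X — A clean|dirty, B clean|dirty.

in B — A clean, B dirty

start: in B — A clean, B dirty
[1] after Right: in B — A clean, B dirty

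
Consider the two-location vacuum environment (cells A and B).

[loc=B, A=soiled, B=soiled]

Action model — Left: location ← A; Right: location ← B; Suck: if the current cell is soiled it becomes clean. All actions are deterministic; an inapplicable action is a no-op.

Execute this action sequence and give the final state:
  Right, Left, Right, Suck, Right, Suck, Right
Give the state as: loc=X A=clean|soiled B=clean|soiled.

1) do Right; now loc=B A=soiled B=soiled
2) do Left; now loc=A A=soiled B=soiled
3) do Right; now loc=B A=soiled B=soiled
4) do Suck; now loc=B A=soiled B=clean
5) do Right; now loc=B A=soiled B=clean
6) do Suck; now loc=B A=soiled B=clean
7) do Right; now loc=B A=soiled B=clean

loc=B A=soiled B=clean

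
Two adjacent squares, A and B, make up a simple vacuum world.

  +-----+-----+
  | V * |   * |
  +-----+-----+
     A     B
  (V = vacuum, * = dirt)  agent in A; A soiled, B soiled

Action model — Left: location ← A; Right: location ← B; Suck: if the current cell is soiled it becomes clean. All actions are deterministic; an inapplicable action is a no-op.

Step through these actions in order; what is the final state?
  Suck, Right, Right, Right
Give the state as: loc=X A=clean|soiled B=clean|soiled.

loc=B A=clean B=soiled

t=1 Suck ⇒ loc=A A=clean B=soiled
t=2 Right ⇒ loc=B A=clean B=soiled
t=3 Right ⇒ loc=B A=clean B=soiled
t=4 Right ⇒ loc=B A=clean B=soiled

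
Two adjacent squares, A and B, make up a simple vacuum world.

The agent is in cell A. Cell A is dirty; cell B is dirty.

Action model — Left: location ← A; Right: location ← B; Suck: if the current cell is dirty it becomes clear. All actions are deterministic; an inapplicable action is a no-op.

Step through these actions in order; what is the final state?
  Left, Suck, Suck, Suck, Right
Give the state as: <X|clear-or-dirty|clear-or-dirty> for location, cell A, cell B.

<B|clear|dirty>

Left (#1): <A|dirty|dirty>
Suck (#2): <A|clear|dirty>
Suck (#3): <A|clear|dirty>
Suck (#4): <A|clear|dirty>
Right (#5): <B|clear|dirty>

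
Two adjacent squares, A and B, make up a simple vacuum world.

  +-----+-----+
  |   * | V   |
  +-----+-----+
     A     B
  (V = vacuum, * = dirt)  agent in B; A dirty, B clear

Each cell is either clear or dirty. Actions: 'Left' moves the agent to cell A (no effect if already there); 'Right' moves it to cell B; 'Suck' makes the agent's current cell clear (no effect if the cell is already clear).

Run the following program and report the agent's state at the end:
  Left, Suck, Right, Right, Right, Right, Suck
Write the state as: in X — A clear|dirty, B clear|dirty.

in B — A clear, B clear

1. Left → in A — A dirty, B clear
2. Suck → in A — A clear, B clear
3. Right → in B — A clear, B clear
4. Right → in B — A clear, B clear
5. Right → in B — A clear, B clear
6. Right → in B — A clear, B clear
7. Suck → in B — A clear, B clear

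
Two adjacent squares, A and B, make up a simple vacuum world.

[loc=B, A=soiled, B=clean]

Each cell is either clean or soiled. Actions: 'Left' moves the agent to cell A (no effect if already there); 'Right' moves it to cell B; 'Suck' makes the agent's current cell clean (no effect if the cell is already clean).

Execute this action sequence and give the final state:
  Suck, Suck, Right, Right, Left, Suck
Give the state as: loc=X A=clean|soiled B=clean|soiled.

loc=A A=clean B=clean

[1] after Suck: loc=B A=soiled B=clean
[2] after Suck: loc=B A=soiled B=clean
[3] after Right: loc=B A=soiled B=clean
[4] after Right: loc=B A=soiled B=clean
[5] after Left: loc=A A=soiled B=clean
[6] after Suck: loc=A A=clean B=clean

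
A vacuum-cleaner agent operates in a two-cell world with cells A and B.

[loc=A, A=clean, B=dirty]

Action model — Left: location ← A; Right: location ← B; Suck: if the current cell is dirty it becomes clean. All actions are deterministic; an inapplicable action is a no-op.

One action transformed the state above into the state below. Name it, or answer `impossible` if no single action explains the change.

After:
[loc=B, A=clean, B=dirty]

try  Left: (A; A:clean, B:dirty)
try Right: (B; A:clean, B:dirty)  ← match
try  Suck: (A; A:clean, B:dirty)

Right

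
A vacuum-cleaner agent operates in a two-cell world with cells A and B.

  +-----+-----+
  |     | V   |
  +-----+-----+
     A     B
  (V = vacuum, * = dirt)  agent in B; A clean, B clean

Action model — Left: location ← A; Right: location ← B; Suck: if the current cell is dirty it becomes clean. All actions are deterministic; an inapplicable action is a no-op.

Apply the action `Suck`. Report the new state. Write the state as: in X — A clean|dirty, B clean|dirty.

in B — A clean, B clean

start: in B — A clean, B clean
[1] after Suck: in B — A clean, B clean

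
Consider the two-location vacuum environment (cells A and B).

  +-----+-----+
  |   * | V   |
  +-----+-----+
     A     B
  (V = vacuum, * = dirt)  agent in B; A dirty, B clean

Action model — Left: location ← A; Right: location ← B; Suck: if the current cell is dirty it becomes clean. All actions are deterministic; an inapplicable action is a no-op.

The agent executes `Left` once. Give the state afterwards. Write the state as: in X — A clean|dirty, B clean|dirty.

in A — A dirty, B clean

start: in B — A dirty, B clean
[1] after Left: in A — A dirty, B clean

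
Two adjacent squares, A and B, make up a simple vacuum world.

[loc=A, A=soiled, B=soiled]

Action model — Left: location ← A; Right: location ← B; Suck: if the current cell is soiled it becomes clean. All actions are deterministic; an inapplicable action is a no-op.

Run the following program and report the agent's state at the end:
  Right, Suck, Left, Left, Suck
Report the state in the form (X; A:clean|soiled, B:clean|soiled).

(A; A:clean, B:clean)

1) do Right; now (B; A:soiled, B:soiled)
2) do Suck; now (B; A:soiled, B:clean)
3) do Left; now (A; A:soiled, B:clean)
4) do Left; now (A; A:soiled, B:clean)
5) do Suck; now (A; A:clean, B:clean)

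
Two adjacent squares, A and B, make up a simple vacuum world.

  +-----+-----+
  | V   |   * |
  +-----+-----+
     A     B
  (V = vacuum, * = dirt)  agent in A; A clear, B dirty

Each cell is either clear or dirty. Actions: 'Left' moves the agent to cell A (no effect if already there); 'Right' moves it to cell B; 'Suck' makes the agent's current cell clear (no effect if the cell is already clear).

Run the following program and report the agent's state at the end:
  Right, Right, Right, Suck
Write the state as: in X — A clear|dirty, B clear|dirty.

in B — A clear, B clear

t=1 Right ⇒ in B — A clear, B dirty
t=2 Right ⇒ in B — A clear, B dirty
t=3 Right ⇒ in B — A clear, B dirty
t=4 Suck ⇒ in B — A clear, B clear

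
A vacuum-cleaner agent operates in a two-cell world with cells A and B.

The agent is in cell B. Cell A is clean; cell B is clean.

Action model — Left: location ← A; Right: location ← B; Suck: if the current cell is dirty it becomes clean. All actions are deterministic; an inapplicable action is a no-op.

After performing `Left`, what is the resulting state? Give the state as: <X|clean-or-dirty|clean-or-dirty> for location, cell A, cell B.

start: <B|clean|clean>
step 1/1 (Left): <A|clean|clean>

<A|clean|clean>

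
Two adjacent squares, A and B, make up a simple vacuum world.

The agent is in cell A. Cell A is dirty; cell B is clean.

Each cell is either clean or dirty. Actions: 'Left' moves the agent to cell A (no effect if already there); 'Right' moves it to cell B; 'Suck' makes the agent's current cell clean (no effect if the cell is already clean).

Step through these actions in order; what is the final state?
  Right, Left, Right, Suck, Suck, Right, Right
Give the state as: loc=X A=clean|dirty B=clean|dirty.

[1] after Right: loc=B A=dirty B=clean
[2] after Left: loc=A A=dirty B=clean
[3] after Right: loc=B A=dirty B=clean
[4] after Suck: loc=B A=dirty B=clean
[5] after Suck: loc=B A=dirty B=clean
[6] after Right: loc=B A=dirty B=clean
[7] after Right: loc=B A=dirty B=clean

loc=B A=dirty B=clean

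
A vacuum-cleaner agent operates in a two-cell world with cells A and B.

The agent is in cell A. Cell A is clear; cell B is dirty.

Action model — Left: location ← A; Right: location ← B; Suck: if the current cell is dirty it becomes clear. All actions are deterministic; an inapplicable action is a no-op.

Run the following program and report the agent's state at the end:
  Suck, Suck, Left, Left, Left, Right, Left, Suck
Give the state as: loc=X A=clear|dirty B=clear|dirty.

t=1 Suck ⇒ loc=A A=clear B=dirty
t=2 Suck ⇒ loc=A A=clear B=dirty
t=3 Left ⇒ loc=A A=clear B=dirty
t=4 Left ⇒ loc=A A=clear B=dirty
t=5 Left ⇒ loc=A A=clear B=dirty
t=6 Right ⇒ loc=B A=clear B=dirty
t=7 Left ⇒ loc=A A=clear B=dirty
t=8 Suck ⇒ loc=A A=clear B=dirty

loc=A A=clear B=dirty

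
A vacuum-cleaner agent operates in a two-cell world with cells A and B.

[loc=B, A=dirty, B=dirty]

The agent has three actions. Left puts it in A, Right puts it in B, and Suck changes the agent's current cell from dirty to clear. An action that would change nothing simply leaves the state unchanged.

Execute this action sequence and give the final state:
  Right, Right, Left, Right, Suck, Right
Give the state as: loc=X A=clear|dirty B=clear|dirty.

1. Right → loc=B A=dirty B=dirty
2. Right → loc=B A=dirty B=dirty
3. Left → loc=A A=dirty B=dirty
4. Right → loc=B A=dirty B=dirty
5. Suck → loc=B A=dirty B=clear
6. Right → loc=B A=dirty B=clear

loc=B A=dirty B=clear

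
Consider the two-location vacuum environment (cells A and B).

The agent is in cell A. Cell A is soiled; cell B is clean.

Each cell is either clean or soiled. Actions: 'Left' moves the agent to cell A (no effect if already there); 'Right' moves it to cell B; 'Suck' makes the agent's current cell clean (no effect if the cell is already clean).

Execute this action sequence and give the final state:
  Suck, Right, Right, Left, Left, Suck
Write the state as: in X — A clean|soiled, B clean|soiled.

1) do Suck; now in A — A clean, B clean
2) do Right; now in B — A clean, B clean
3) do Right; now in B — A clean, B clean
4) do Left; now in A — A clean, B clean
5) do Left; now in A — A clean, B clean
6) do Suck; now in A — A clean, B clean

in A — A clean, B clean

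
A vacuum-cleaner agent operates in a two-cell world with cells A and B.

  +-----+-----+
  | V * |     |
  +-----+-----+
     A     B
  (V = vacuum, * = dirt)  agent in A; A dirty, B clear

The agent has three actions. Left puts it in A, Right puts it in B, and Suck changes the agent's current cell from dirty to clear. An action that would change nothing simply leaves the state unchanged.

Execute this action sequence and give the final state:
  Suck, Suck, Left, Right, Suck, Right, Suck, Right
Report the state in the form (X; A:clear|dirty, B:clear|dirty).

(B; A:clear, B:clear)

step 1/8 (Suck): (A; A:clear, B:clear)
step 2/8 (Suck): (A; A:clear, B:clear)
step 3/8 (Left): (A; A:clear, B:clear)
step 4/8 (Right): (B; A:clear, B:clear)
step 5/8 (Suck): (B; A:clear, B:clear)
step 6/8 (Right): (B; A:clear, B:clear)
step 7/8 (Suck): (B; A:clear, B:clear)
step 8/8 (Right): (B; A:clear, B:clear)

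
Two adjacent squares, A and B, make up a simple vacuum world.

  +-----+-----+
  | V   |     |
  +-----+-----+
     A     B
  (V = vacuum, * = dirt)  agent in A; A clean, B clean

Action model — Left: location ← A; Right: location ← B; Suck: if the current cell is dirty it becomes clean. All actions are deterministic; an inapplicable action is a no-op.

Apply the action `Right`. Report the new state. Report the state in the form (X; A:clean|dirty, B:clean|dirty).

(B; A:clean, B:clean)

start: (A; A:clean, B:clean)
Right (#1): (B; A:clean, B:clean)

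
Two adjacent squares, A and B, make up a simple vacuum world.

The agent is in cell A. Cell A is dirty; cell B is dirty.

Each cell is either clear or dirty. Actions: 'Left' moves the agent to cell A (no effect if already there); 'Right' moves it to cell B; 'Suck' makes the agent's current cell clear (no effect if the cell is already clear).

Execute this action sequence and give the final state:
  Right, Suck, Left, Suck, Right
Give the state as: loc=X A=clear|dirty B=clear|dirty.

[1] after Right: loc=B A=dirty B=dirty
[2] after Suck: loc=B A=dirty B=clear
[3] after Left: loc=A A=dirty B=clear
[4] after Suck: loc=A A=clear B=clear
[5] after Right: loc=B A=clear B=clear

loc=B A=clear B=clear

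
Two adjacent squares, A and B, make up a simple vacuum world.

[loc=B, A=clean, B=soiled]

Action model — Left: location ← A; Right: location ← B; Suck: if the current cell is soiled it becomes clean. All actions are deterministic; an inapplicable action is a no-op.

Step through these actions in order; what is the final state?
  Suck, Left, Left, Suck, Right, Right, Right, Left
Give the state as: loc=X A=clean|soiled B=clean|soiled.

1. Suck → loc=B A=clean B=clean
2. Left → loc=A A=clean B=clean
3. Left → loc=A A=clean B=clean
4. Suck → loc=A A=clean B=clean
5. Right → loc=B A=clean B=clean
6. Right → loc=B A=clean B=clean
7. Right → loc=B A=clean B=clean
8. Left → loc=A A=clean B=clean

loc=A A=clean B=clean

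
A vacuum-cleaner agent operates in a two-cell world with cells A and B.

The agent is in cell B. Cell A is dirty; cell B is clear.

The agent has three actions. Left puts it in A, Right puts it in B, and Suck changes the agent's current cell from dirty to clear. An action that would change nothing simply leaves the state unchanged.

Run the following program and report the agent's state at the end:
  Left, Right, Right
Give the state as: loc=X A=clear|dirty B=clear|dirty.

loc=B A=dirty B=clear

Left (#1): loc=A A=dirty B=clear
Right (#2): loc=B A=dirty B=clear
Right (#3): loc=B A=dirty B=clear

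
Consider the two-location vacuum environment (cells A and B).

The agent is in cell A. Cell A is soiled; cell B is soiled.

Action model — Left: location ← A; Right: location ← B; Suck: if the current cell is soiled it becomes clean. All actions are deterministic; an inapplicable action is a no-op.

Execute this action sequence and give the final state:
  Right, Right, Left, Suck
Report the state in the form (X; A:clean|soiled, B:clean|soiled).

step 1/4 (Right): (B; A:soiled, B:soiled)
step 2/4 (Right): (B; A:soiled, B:soiled)
step 3/4 (Left): (A; A:soiled, B:soiled)
step 4/4 (Suck): (A; A:clean, B:soiled)

(A; A:clean, B:soiled)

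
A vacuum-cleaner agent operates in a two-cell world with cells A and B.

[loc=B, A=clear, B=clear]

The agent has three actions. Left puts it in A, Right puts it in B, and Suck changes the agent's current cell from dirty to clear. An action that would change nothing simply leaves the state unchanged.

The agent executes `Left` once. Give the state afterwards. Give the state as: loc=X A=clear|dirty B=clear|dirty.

loc=A A=clear B=clear

start: loc=B A=clear B=clear
step 1/1 (Left): loc=A A=clear B=clear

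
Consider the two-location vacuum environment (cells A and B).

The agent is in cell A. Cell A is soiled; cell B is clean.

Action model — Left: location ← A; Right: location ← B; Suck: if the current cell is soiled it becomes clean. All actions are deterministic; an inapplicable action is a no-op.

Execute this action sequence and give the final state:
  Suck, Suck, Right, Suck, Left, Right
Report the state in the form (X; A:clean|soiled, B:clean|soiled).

step 1/6 (Suck): (A; A:clean, B:clean)
step 2/6 (Suck): (A; A:clean, B:clean)
step 3/6 (Right): (B; A:clean, B:clean)
step 4/6 (Suck): (B; A:clean, B:clean)
step 5/6 (Left): (A; A:clean, B:clean)
step 6/6 (Right): (B; A:clean, B:clean)

(B; A:clean, B:clean)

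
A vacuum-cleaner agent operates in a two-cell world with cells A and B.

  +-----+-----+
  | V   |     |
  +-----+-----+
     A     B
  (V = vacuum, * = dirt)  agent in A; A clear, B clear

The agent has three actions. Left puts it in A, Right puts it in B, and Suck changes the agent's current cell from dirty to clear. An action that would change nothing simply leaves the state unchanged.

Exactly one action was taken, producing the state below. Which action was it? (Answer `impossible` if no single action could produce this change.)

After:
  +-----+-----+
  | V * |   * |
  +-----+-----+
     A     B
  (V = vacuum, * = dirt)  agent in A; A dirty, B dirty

try  Left: <A|clear|clear>
try Right: <B|clear|clear>
try  Suck: <A|clear|clear>
no single action produces the after-state

impossible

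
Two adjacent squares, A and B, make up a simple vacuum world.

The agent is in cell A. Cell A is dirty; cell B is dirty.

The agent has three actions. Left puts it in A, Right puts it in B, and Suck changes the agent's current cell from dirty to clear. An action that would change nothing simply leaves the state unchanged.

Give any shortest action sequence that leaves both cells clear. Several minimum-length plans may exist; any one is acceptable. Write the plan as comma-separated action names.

step 1/3 (Suck): (A; A:clear, B:dirty)
step 2/3 (Right): (B; A:clear, B:dirty)
step 3/3 (Suck): (B; A:clear, B:clear)
min 3: Suck A + move + Suck B

Suck, Right, Suck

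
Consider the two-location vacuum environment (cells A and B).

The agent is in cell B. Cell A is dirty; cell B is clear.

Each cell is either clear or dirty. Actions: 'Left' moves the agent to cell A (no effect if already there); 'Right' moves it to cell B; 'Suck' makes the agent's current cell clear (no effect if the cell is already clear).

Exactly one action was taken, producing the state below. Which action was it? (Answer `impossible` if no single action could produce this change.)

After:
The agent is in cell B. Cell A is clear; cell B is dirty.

try  Left: in A — A dirty, B clear
try Right: in B — A dirty, B clear
try  Suck: in B — A dirty, B clear
no single action produces the after-state

impossible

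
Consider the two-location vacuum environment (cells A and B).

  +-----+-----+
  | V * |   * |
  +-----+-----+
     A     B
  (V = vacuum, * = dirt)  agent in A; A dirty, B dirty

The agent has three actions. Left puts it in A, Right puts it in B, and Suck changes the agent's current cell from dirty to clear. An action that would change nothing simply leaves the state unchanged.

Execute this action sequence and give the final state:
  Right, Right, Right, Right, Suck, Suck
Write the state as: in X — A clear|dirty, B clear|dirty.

in B — A dirty, B clear

1. Right → in B — A dirty, B dirty
2. Right → in B — A dirty, B dirty
3. Right → in B — A dirty, B dirty
4. Right → in B — A dirty, B dirty
5. Suck → in B — A dirty, B clear
6. Suck → in B — A dirty, B clear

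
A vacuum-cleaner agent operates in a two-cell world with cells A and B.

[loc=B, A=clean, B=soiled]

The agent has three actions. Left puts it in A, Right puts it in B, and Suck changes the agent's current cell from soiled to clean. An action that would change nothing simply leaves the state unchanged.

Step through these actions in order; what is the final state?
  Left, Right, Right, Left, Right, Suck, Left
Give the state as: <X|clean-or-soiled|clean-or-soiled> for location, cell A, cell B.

<A|clean|clean>

[1] after Left: <A|clean|soiled>
[2] after Right: <B|clean|soiled>
[3] after Right: <B|clean|soiled>
[4] after Left: <A|clean|soiled>
[5] after Right: <B|clean|soiled>
[6] after Suck: <B|clean|clean>
[7] after Left: <A|clean|clean>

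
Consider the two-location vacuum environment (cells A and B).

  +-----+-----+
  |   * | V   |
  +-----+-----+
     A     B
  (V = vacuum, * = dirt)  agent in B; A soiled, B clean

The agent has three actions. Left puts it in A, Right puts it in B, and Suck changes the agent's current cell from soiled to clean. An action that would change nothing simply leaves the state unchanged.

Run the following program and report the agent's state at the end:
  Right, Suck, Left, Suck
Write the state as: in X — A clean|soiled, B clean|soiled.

Right (#1): in B — A soiled, B clean
Suck (#2): in B — A soiled, B clean
Left (#3): in A — A soiled, B clean
Suck (#4): in A — A clean, B clean

in A — A clean, B clean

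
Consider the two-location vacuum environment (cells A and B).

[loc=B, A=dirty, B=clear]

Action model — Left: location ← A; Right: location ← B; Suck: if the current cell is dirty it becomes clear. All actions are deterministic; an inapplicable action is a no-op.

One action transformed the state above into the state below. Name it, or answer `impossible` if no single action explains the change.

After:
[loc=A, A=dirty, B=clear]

Left

try  Left: (A; A:dirty, B:clear)  ← match
try Right: (B; A:dirty, B:clear)
try  Suck: (B; A:dirty, B:clear)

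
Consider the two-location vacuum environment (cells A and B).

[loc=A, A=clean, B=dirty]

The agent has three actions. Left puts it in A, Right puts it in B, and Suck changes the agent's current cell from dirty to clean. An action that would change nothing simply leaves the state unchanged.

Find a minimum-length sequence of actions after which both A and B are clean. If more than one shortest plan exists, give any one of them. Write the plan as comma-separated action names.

t=1 Right ⇒ <B|clean|dirty>
t=2 Suck ⇒ <B|clean|clean>
min 2: go B then Suck

Right, Suck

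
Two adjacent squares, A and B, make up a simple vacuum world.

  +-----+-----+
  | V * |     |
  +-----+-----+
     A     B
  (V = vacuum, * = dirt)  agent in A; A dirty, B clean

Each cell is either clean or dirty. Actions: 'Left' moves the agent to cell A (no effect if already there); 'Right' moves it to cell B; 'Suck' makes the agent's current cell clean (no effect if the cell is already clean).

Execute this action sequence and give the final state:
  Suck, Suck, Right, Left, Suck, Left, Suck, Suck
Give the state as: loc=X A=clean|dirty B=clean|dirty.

1) do Suck; now loc=A A=clean B=clean
2) do Suck; now loc=A A=clean B=clean
3) do Right; now loc=B A=clean B=clean
4) do Left; now loc=A A=clean B=clean
5) do Suck; now loc=A A=clean B=clean
6) do Left; now loc=A A=clean B=clean
7) do Suck; now loc=A A=clean B=clean
8) do Suck; now loc=A A=clean B=clean

loc=A A=clean B=clean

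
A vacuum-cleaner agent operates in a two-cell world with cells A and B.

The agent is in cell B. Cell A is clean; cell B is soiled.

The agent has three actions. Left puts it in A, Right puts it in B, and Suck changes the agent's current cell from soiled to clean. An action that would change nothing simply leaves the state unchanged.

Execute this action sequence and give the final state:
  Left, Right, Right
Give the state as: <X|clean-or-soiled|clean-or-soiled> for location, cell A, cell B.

<B|clean|soiled>

[1] after Left: <A|clean|soiled>
[2] after Right: <B|clean|soiled>
[3] after Right: <B|clean|soiled>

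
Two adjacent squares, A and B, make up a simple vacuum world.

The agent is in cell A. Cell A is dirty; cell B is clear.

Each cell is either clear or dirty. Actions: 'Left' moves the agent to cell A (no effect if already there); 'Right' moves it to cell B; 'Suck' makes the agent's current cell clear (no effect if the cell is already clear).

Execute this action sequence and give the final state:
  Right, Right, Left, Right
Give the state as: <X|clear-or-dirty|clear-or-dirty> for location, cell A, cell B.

1) do Right; now <B|dirty|clear>
2) do Right; now <B|dirty|clear>
3) do Left; now <A|dirty|clear>
4) do Right; now <B|dirty|clear>

<B|dirty|clear>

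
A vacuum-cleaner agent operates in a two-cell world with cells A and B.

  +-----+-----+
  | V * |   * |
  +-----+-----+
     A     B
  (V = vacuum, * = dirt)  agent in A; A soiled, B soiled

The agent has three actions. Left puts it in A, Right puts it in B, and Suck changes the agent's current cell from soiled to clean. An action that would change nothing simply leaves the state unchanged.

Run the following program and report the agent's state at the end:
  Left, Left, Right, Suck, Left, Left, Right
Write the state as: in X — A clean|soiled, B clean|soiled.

step 1/7 (Left): in A — A soiled, B soiled
step 2/7 (Left): in A — A soiled, B soiled
step 3/7 (Right): in B — A soiled, B soiled
step 4/7 (Suck): in B — A soiled, B clean
step 5/7 (Left): in A — A soiled, B clean
step 6/7 (Left): in A — A soiled, B clean
step 7/7 (Right): in B — A soiled, B clean

in B — A soiled, B clean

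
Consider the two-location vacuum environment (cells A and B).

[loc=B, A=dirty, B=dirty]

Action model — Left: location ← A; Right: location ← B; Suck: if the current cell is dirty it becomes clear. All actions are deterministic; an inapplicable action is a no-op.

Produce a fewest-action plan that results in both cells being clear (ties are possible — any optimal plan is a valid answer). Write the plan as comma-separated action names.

Suck, Left, Suck

1) do Suck; now in B — A dirty, B clear
2) do Left; now in A — A dirty, B clear
3) do Suck; now in A — A clear, B clear
min 3: Suck B + move + Suck A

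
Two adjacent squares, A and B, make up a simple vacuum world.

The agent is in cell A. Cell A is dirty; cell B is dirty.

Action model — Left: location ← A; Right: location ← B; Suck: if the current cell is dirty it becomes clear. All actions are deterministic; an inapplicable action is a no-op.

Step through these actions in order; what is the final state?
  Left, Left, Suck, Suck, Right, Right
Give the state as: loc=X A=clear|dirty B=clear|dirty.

loc=B A=clear B=dirty

[1] after Left: loc=A A=dirty B=dirty
[2] after Left: loc=A A=dirty B=dirty
[3] after Suck: loc=A A=clear B=dirty
[4] after Suck: loc=A A=clear B=dirty
[5] after Right: loc=B A=clear B=dirty
[6] after Right: loc=B A=clear B=dirty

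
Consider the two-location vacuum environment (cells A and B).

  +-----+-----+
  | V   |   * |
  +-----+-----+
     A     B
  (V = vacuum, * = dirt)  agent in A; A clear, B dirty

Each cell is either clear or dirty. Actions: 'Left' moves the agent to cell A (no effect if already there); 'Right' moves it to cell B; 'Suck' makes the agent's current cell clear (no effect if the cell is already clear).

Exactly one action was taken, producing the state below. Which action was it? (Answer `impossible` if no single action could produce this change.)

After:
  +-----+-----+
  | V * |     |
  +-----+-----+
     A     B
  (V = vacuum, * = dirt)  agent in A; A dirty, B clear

try  Left: <A|clear|dirty>
try Right: <B|clear|dirty>
try  Suck: <A|clear|dirty>
no single action produces the after-state

impossible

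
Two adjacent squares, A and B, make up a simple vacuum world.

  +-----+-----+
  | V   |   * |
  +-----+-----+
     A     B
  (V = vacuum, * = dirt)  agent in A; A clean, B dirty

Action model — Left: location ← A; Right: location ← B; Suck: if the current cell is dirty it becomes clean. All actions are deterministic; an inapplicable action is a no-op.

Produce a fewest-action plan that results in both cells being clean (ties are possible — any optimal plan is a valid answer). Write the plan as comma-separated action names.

Right, Suck

step 1/2 (Right): in B — A clean, B dirty
step 2/2 (Suck): in B — A clean, B clean
min 2: go B then Suck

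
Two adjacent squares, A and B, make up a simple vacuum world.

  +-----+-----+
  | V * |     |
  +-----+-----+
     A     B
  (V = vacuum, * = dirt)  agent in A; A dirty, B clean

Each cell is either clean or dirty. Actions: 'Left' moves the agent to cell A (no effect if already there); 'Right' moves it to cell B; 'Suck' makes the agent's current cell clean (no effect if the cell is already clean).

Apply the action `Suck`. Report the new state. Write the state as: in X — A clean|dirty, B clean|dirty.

in A — A clean, B clean

start: in A — A dirty, B clean
Suck (#1): in A — A clean, B clean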